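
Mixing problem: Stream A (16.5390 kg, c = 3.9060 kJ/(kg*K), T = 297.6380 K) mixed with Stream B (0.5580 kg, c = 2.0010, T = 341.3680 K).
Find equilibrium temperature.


num = 19608.9690
den = 65.7179
Tf = 298.3810 K

298.3810 K


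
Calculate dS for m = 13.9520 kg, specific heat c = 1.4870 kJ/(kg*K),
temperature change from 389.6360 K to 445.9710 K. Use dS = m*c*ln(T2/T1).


T2/T1 = 1.1446
ln(T2/T1) = 0.1350
dS = 13.9520 * 1.4870 * 0.1350 = 2.8016 kJ/K

2.8016 kJ/K


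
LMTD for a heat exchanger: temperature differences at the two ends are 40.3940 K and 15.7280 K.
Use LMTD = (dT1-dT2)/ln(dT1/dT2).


dT1/dT2 = 2.5683
ln(dT1/dT2) = 0.9432
LMTD = 24.6660 / 0.9432 = 26.1503 K

26.1503 K


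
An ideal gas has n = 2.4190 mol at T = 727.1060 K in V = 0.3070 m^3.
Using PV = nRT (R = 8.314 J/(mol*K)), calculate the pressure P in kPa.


P = nRT/V = 2.4190 * 8.314 * 727.1060 / 0.3070
= 14623.2403 / 0.3070 = 47632.7046 Pa = 47.6327 kPa

47.6327 kPa


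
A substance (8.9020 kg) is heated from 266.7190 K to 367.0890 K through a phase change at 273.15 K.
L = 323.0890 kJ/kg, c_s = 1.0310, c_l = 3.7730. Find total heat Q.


Q1 (sensible, solid) = 8.9020 * 1.0310 * 6.4310 = 59.0235 kJ
Q2 (latent) = 8.9020 * 323.0890 = 2876.1383 kJ
Q3 (sensible, liquid) = 8.9020 * 3.7730 * 93.9390 = 3155.1523 kJ
Q_total = 6090.3141 kJ

6090.3141 kJ


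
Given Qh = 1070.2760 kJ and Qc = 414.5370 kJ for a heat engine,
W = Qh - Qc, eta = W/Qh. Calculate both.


W = 1070.2760 - 414.5370 = 655.7390 kJ
eta = 655.7390 / 1070.2760 = 0.6127 = 61.2682%

W = 655.7390 kJ, eta = 61.2682%


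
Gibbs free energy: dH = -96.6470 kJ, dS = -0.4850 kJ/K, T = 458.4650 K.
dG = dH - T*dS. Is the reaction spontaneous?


T*dS = 458.4650 * -0.4850 = -222.3555 kJ
dG = -96.6470 + 222.3555 = 125.7085 kJ (non-spontaneous)

dG = 125.7085 kJ, non-spontaneous


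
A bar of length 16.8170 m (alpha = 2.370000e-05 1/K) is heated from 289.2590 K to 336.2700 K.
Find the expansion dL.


dT = 47.0110 K
dL = 2.370000e-05 * 16.8170 * 47.0110 = 0.018737 m
L_final = 16.835737 m

dL = 0.018737 m


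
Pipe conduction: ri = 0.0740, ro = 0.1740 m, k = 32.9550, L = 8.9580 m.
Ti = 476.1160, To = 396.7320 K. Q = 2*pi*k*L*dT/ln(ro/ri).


dT = 79.3840 K
ln(ro/ri) = 0.8550
Q = 2*pi*32.9550*8.9580*79.3840 / 0.8550 = 172220.1967 W

172220.1967 W


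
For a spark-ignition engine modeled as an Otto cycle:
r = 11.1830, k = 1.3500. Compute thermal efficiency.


r^(k-1) = 2.3281
eta = 1 - 1/2.3281 = 0.5705 = 57.0459%

57.0459%


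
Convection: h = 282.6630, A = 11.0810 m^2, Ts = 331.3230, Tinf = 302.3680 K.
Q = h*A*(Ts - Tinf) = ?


dT = 28.9550 K
Q = 282.6630 * 11.0810 * 28.9550 = 90692.5239 W

90692.5239 W


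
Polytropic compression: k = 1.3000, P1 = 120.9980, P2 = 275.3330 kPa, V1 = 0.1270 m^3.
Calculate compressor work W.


(k-1)/k = 0.2308
(P2/P1)^exp = 1.2089
W = 4.3333 * 120.9980 * 0.1270 * (1.2089 - 1) = 13.9128 kJ

13.9128 kJ


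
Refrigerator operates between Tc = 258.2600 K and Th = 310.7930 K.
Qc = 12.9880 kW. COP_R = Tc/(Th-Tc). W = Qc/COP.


COP = 258.2600 / 52.5330 = 4.9161
W = 12.9880 / 4.9161 = 2.6419 kW

COP = 4.9161, W = 2.6419 kW


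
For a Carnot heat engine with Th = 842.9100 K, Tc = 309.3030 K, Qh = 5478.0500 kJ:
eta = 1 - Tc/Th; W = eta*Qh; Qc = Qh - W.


eta = 1 - 309.3030/842.9100 = 0.6331
W = 0.6331 * 5478.0500 = 3467.8979 kJ
Qc = 5478.0500 - 3467.8979 = 2010.1521 kJ

eta = 63.3053%, W = 3467.8979 kJ, Qc = 2010.1521 kJ


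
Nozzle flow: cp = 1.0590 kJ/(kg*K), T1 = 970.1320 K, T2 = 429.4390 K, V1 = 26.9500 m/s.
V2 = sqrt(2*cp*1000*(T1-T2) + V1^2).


dT = 540.6930 K
2*cp*1000*dT = 1145187.7740
V1^2 = 726.3025
V2 = sqrt(1145914.0765) = 1070.4738 m/s

1070.4738 m/s


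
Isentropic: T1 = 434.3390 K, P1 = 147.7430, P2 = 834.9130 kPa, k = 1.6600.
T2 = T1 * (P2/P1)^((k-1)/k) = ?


(k-1)/k = 0.3976
(P2/P1)^exp = 1.9909
T2 = 434.3390 * 1.9909 = 864.7094 K

864.7094 K


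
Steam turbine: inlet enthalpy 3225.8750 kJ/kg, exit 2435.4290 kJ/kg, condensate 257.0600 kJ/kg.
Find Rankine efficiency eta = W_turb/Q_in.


W = 790.4460 kJ/kg
Q_in = 2968.8150 kJ/kg
eta = 0.2662 = 26.6250%

eta = 26.6250%


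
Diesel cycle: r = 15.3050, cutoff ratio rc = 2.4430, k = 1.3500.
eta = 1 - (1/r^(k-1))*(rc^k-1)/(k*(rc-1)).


r^(k-1) = 2.5983
rc^k = 3.3396
eta = 0.5378 = 53.7775%

53.7775%


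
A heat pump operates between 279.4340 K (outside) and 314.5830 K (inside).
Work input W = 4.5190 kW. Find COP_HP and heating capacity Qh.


COP = 314.5830 / 35.1490 = 8.9500
Qh = 8.9500 * 4.5190 = 40.4450 kW

COP = 8.9500, Qh = 40.4450 kW


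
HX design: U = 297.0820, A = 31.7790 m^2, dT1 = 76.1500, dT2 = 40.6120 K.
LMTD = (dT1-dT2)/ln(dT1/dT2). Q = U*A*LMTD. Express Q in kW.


LMTD = 56.5314 K
Q = 297.0820 * 31.7790 * 56.5314 = 533711.4355 W = 533.7114 kW

533.7114 kW


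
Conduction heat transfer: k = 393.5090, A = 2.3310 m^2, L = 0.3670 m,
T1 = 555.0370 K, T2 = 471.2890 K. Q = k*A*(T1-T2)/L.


dT = 83.7480 K
Q = 393.5090 * 2.3310 * 83.7480 / 0.3670 = 209317.3960 W

209317.3960 W


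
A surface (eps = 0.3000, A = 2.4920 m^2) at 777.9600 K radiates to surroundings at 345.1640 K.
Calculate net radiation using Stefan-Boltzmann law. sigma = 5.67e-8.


T^4 = 3.6629e+11
Tsurr^4 = 1.4194e+10
Q = 0.3000 * 5.67e-8 * 2.4920 * 3.5210e+11 = 14925.1164 W

14925.1164 W


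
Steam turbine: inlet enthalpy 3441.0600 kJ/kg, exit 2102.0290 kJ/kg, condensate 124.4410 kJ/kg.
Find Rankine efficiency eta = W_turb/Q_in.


W = 1339.0310 kJ/kg
Q_in = 3316.6190 kJ/kg
eta = 0.4037 = 40.3734%

eta = 40.3734%


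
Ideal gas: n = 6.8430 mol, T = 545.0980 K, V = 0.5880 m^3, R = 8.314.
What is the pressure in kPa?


P = nRT/V = 6.8430 * 8.314 * 545.0980 / 0.5880
= 31012.0981 / 0.5880 = 52741.6634 Pa = 52.7417 kPa

52.7417 kPa


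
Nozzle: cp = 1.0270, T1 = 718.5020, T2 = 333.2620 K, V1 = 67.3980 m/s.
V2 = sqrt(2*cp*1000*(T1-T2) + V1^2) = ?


dT = 385.2400 K
2*cp*1000*dT = 791282.9600
V1^2 = 4542.4904
V2 = sqrt(795825.4504) = 892.0905 m/s

892.0905 m/s


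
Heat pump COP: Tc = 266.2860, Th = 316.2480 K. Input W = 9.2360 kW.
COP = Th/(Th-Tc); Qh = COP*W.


COP = 316.2480 / 49.9620 = 6.3298
Qh = 6.3298 * 9.2360 = 58.4618 kW

COP = 6.3298, Qh = 58.4618 kW


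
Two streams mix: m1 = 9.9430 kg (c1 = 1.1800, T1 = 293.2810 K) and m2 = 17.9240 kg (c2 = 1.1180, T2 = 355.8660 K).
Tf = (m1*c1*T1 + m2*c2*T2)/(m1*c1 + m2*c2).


num = 10572.1999
den = 31.7718
Tf = 332.7545 K

332.7545 K


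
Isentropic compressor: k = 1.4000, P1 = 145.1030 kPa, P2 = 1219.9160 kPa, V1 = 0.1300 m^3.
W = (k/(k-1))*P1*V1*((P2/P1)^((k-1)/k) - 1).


(k-1)/k = 0.2857
(P2/P1)^exp = 1.8373
W = 3.5000 * 145.1030 * 0.1300 * (1.8373 - 1) = 55.2820 kJ

55.2820 kJ


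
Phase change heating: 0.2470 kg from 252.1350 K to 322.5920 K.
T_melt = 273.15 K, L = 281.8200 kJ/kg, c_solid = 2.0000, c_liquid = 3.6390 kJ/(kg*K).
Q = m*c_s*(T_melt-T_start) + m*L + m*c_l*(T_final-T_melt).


Q1 (sensible, solid) = 0.2470 * 2.0000 * 21.0150 = 10.3814 kJ
Q2 (latent) = 0.2470 * 281.8200 = 69.6095 kJ
Q3 (sensible, liquid) = 0.2470 * 3.6390 * 49.4420 = 44.4401 kJ
Q_total = 124.4311 kJ

124.4311 kJ


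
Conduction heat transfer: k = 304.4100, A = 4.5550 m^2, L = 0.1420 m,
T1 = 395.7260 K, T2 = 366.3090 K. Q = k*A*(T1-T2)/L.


dT = 29.4170 K
Q = 304.4100 * 4.5550 * 29.4170 / 0.1420 = 287248.2110 W

287248.2110 W


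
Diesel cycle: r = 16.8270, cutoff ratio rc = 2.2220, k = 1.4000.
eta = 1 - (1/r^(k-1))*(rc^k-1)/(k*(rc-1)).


r^(k-1) = 3.0932
rc^k = 3.0580
eta = 0.6111 = 61.1089%

61.1089%


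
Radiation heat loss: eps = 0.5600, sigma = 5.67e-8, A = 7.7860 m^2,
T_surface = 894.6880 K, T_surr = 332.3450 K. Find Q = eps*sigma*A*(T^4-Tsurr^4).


T^4 = 6.4075e+11
Tsurr^4 = 1.2200e+10
Q = 0.5600 * 5.67e-8 * 7.7860 * 6.2855e+11 = 155390.0375 W

155390.0375 W


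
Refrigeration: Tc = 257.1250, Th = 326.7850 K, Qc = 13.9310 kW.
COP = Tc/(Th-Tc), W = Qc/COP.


COP = 257.1250 / 69.6600 = 3.6911
W = 13.9310 / 3.6911 = 3.7742 kW

COP = 3.6911, W = 3.7742 kW


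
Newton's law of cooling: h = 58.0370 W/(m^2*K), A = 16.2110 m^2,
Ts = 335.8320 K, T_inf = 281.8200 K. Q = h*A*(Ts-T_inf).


dT = 54.0120 K
Q = 58.0370 * 16.2110 * 54.0120 = 50816.5316 W

50816.5316 W


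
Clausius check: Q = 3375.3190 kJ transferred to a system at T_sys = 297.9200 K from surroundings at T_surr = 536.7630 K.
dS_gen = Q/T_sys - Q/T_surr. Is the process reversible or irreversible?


dS_sys = 3375.3190/297.9200 = 11.3296 kJ/K
dS_surr = -3375.3190/536.7630 = -6.2883 kJ/K
dS_gen = 11.3296 - 6.2883 = 5.0413 kJ/K (irreversible)

dS_gen = 5.0413 kJ/K, irreversible


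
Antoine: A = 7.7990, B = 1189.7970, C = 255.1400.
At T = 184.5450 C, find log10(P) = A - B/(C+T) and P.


C+T = 439.6850
B/(C+T) = 2.7060
log10(P) = 7.7990 - 2.7060 = 5.0930
P = 10^5.0930 = 123873.5671 mmHg

123873.5671 mmHg


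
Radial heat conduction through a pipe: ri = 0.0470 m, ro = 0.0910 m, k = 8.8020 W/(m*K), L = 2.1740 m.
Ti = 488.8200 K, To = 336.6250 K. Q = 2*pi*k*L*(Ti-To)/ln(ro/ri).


dT = 152.1950 K
ln(ro/ri) = 0.6607
Q = 2*pi*8.8020*2.1740*152.1950 / 0.6607 = 27695.4882 W

27695.4882 W


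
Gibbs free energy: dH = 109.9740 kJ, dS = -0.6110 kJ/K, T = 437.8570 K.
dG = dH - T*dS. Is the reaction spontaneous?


T*dS = 437.8570 * -0.6110 = -267.5306 kJ
dG = 109.9740 + 267.5306 = 377.5046 kJ (non-spontaneous)

dG = 377.5046 kJ, non-spontaneous


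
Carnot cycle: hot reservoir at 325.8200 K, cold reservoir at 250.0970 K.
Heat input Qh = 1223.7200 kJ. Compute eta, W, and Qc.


eta = 1 - 250.0970/325.8200 = 0.2324
W = 0.2324 * 1223.7200 = 284.4017 kJ
Qc = 1223.7200 - 284.4017 = 939.3183 kJ

eta = 23.2407%, W = 284.4017 kJ, Qc = 939.3183 kJ


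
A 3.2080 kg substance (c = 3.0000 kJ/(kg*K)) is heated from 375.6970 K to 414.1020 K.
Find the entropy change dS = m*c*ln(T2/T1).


T2/T1 = 1.1022
ln(T2/T1) = 0.0973
dS = 3.2080 * 3.0000 * 0.0973 = 0.9367 kJ/K

0.9367 kJ/K


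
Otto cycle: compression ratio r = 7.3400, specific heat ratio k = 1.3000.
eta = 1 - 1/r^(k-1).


r^(k-1) = 1.8185
eta = 1 - 1/1.8185 = 0.4501 = 45.0091%

45.0091%


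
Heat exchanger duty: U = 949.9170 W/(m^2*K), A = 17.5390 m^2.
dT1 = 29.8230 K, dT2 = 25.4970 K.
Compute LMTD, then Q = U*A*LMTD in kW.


LMTD = 27.6035 K
Q = 949.9170 * 17.5390 * 27.6035 = 459891.1448 W = 459.8911 kW

459.8911 kW


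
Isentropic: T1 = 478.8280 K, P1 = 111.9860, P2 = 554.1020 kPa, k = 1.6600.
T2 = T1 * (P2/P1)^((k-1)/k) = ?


(k-1)/k = 0.3976
(P2/P1)^exp = 1.8884
T2 = 478.8280 * 1.8884 = 904.2252 K

904.2252 K


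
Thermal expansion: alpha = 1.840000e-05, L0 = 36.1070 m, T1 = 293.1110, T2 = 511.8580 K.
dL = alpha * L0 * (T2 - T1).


dT = 218.7470 K
dL = 1.840000e-05 * 36.1070 * 218.7470 = 0.145329 m
L_final = 36.252329 m

dL = 0.145329 m


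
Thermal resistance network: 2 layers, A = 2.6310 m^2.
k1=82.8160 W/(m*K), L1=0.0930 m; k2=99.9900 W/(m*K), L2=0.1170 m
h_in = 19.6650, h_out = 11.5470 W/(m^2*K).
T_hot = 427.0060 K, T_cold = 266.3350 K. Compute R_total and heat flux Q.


R_conv_in = 1/(19.6650*2.6310) = 0.0193
R_1 = 0.0930/(82.8160*2.6310) = 0.0004
R_2 = 0.1170/(99.9900*2.6310) = 0.0004
R_conv_out = 1/(11.5470*2.6310) = 0.0329
R_total = 0.0531 K/W
Q = 160.6710 / 0.0531 = 3024.9242 W

R_total = 0.0531 K/W, Q = 3024.9242 W


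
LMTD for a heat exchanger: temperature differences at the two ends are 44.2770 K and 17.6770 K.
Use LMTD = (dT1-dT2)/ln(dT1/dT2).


dT1/dT2 = 2.5048
ln(dT1/dT2) = 0.9182
LMTD = 26.6000 / 0.9182 = 28.9697 K

28.9697 K


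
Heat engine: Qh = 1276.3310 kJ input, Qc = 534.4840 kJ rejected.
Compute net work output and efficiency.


W = 1276.3310 - 534.4840 = 741.8470 kJ
eta = 741.8470 / 1276.3310 = 0.5812 = 58.1234%

W = 741.8470 kJ, eta = 58.1234%


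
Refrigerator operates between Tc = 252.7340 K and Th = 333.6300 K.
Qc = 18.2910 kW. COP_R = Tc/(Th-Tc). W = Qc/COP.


COP = 252.7340 / 80.8960 = 3.1242
W = 18.2910 / 3.1242 = 5.8546 kW

COP = 3.1242, W = 5.8546 kW


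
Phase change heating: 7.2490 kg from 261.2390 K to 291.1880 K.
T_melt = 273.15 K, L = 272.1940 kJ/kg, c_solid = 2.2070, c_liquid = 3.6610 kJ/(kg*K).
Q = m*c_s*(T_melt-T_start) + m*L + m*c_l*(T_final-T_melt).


Q1 (sensible, solid) = 7.2490 * 2.2070 * 11.9110 = 190.5586 kJ
Q2 (latent) = 7.2490 * 272.1940 = 1973.1343 kJ
Q3 (sensible, liquid) = 7.2490 * 3.6610 * 18.0380 = 478.7031 kJ
Q_total = 2642.3960 kJ

2642.3960 kJ


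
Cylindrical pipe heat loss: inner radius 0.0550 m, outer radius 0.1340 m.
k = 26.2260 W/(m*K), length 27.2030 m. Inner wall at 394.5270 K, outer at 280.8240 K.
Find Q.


dT = 113.7030 K
ln(ro/ri) = 0.8905
Q = 2*pi*26.2260*27.2030*113.7030 / 0.8905 = 572352.3898 W

572352.3898 W


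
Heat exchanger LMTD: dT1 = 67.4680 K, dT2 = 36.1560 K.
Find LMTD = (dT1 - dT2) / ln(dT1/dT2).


dT1/dT2 = 1.8660
ln(dT1/dT2) = 0.6238
LMTD = 31.3120 / 0.6238 = 50.1947 K

50.1947 K


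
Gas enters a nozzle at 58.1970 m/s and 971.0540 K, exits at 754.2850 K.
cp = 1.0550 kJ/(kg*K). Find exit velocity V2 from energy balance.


dT = 216.7690 K
2*cp*1000*dT = 457382.5900
V1^2 = 3386.8908
V2 = sqrt(460769.4808) = 678.8000 m/s

678.8000 m/s


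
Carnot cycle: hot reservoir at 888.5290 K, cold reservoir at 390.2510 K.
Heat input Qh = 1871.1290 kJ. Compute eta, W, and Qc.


eta = 1 - 390.2510/888.5290 = 0.5608
W = 0.5608 * 1871.1290 = 1049.3101 kJ
Qc = 1871.1290 - 1049.3101 = 821.8189 kJ

eta = 56.0790%, W = 1049.3101 kJ, Qc = 821.8189 kJ


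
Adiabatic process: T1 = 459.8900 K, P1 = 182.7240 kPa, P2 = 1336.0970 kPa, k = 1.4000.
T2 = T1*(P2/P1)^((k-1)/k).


(k-1)/k = 0.2857
(P2/P1)^exp = 1.7655
T2 = 459.8900 * 1.7655 = 811.9387 K

811.9387 K


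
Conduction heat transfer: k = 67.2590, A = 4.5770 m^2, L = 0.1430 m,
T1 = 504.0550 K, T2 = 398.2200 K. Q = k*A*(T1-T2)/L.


dT = 105.8350 K
Q = 67.2590 * 4.5770 * 105.8350 / 0.1430 = 227837.1792 W

227837.1792 W


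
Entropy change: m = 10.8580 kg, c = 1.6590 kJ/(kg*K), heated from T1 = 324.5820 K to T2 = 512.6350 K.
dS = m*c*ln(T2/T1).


T2/T1 = 1.5794
ln(T2/T1) = 0.4570
dS = 10.8580 * 1.6590 * 0.4570 = 8.2326 kJ/K

8.2326 kJ/K


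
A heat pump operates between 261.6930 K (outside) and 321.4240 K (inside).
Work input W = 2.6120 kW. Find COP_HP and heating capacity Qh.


COP = 321.4240 / 59.7310 = 5.3812
Qh = 5.3812 * 2.6120 = 14.0557 kW

COP = 5.3812, Qh = 14.0557 kW


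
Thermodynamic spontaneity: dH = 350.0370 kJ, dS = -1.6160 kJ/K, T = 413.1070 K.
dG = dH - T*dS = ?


T*dS = 413.1070 * -1.6160 = -667.5809 kJ
dG = 350.0370 + 667.5809 = 1017.6179 kJ (non-spontaneous)

dG = 1017.6179 kJ, non-spontaneous


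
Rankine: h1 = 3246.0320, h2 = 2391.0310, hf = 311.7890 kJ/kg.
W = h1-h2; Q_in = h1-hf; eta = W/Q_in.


W = 855.0010 kJ/kg
Q_in = 2934.2430 kJ/kg
eta = 0.2914 = 29.1387%

eta = 29.1387%


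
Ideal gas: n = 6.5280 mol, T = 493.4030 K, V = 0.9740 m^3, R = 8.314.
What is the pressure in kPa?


P = nRT/V = 6.5280 * 8.314 * 493.4030 / 0.9740
= 26778.8518 / 0.9740 = 27493.6877 Pa = 27.4937 kPa

27.4937 kPa


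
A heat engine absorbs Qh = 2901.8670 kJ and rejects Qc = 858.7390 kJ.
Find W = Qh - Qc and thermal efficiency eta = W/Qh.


W = 2901.8670 - 858.7390 = 2043.1280 kJ
eta = 2043.1280 / 2901.8670 = 0.7041 = 70.4074%

W = 2043.1280 kJ, eta = 70.4074%


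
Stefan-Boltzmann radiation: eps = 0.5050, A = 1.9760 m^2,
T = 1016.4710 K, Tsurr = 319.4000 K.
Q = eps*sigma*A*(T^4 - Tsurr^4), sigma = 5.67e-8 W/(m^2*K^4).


T^4 = 1.0675e+12
Tsurr^4 = 1.0407e+10
Q = 0.5050 * 5.67e-8 * 1.9760 * 1.0571e+12 = 59811.7682 W

59811.7682 W


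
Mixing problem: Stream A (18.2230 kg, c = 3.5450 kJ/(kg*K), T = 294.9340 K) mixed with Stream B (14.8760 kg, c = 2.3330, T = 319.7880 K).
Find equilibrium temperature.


num = 30151.3631
den = 99.3062
Tf = 303.6200 K

303.6200 K


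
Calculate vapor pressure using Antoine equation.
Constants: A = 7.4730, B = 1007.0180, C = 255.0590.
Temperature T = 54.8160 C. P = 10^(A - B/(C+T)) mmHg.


C+T = 309.8750
B/(C+T) = 3.2498
log10(P) = 7.4730 - 3.2498 = 4.2232
P = 10^4.2232 = 16720.3149 mmHg

16720.3149 mmHg


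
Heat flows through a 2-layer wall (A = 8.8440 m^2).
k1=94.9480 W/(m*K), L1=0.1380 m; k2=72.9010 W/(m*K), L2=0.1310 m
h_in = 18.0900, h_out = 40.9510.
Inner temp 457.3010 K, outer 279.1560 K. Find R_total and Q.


R_conv_in = 1/(18.0900*8.8440) = 0.0063
R_1 = 0.1380/(94.9480*8.8440) = 0.0002
R_2 = 0.1310/(72.9010*8.8440) = 0.0002
R_conv_out = 1/(40.9510*8.8440) = 0.0028
R_total = 0.0094 K/W
Q = 178.1450 / 0.0094 = 18993.7781 W

R_total = 0.0094 K/W, Q = 18993.7781 W


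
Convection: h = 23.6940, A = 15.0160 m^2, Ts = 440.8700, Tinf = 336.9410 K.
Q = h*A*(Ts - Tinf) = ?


dT = 103.9290 K
Q = 23.6940 * 15.0160 * 103.9290 = 36976.8058 W

36976.8058 W


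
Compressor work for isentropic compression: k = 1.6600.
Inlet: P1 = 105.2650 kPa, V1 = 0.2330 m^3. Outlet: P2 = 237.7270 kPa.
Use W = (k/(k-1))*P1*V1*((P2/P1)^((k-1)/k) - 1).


(k-1)/k = 0.3976
(P2/P1)^exp = 1.3825
W = 2.5152 * 105.2650 * 0.2330 * (1.3825 - 1) = 23.5959 kJ

23.5959 kJ


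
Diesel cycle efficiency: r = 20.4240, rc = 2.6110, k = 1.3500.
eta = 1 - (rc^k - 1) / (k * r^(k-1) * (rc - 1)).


r^(k-1) = 2.8744
rc^k = 3.6533
eta = 0.5756 = 57.5563%

57.5563%


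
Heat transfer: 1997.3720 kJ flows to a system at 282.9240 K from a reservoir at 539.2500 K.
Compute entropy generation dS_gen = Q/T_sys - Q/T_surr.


dS_sys = 1997.3720/282.9240 = 7.0597 kJ/K
dS_surr = -1997.3720/539.2500 = -3.7040 kJ/K
dS_gen = 7.0597 - 3.7040 = 3.3558 kJ/K (irreversible)

dS_gen = 3.3558 kJ/K, irreversible


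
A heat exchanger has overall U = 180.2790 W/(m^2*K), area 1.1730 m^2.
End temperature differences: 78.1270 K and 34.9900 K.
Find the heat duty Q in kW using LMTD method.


LMTD = 53.7015 K
Q = 180.2790 * 1.1730 * 53.7015 = 11356.1130 W = 11.3561 kW

11.3561 kW


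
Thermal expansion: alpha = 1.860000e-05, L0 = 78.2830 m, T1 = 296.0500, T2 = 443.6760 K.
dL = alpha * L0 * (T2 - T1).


dT = 147.6260 K
dL = 1.860000e-05 * 78.2830 * 147.6260 = 0.214953 m
L_final = 78.497953 m

dL = 0.214953 m


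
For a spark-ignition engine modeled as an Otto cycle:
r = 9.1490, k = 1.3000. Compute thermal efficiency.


r^(k-1) = 1.9427
eta = 1 - 1/1.9427 = 0.4853 = 48.5260%

48.5260%


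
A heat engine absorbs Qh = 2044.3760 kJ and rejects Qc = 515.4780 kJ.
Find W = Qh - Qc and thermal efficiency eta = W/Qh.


W = 2044.3760 - 515.4780 = 1528.8980 kJ
eta = 1528.8980 / 2044.3760 = 0.7479 = 74.7856%

W = 1528.8980 kJ, eta = 74.7856%


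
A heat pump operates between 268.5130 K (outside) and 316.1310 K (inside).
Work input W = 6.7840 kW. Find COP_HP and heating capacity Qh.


COP = 316.1310 / 47.6180 = 6.6389
Qh = 6.6389 * 6.7840 = 45.0383 kW

COP = 6.6389, Qh = 45.0383 kW


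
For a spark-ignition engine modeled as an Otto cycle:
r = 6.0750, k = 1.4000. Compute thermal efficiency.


r^(k-1) = 2.0579
eta = 1 - 1/2.0579 = 0.5141 = 51.4061%

51.4061%


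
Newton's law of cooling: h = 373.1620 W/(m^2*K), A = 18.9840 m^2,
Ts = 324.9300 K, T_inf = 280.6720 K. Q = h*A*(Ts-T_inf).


dT = 44.2580 K
Q = 373.1620 * 18.9840 * 44.2580 = 313528.4257 W

313528.4257 W


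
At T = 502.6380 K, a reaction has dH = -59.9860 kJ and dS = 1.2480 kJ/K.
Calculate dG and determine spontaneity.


T*dS = 502.6380 * 1.2480 = 627.2922 kJ
dG = -59.9860 - 627.2922 = -687.2782 kJ (spontaneous)

dG = -687.2782 kJ, spontaneous


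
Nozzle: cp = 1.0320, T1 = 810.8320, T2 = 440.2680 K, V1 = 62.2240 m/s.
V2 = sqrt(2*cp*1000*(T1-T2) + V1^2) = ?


dT = 370.5640 K
2*cp*1000*dT = 764844.0960
V1^2 = 3871.8262
V2 = sqrt(768715.9222) = 876.7645 m/s

876.7645 m/s


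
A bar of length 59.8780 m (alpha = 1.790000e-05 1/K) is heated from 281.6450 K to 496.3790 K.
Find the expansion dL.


dT = 214.7340 K
dL = 1.790000e-05 * 59.8780 * 214.7340 = 0.230155 m
L_final = 60.108155 m

dL = 0.230155 m


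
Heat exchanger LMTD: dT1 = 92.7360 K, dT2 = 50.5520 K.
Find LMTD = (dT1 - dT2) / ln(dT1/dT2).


dT1/dT2 = 1.8345
ln(dT1/dT2) = 0.6068
LMTD = 42.1840 / 0.6068 = 69.5240 K

69.5240 K


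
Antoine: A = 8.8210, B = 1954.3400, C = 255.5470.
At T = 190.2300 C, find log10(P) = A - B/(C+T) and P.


C+T = 445.7770
B/(C+T) = 4.3841
log10(P) = 8.8210 - 4.3841 = 4.4369
P = 10^4.4369 = 27345.1109 mmHg

27345.1109 mmHg


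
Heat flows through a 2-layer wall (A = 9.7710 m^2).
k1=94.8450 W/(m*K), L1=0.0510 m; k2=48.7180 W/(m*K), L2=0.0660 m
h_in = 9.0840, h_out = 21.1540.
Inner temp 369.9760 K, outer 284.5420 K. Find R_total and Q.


R_conv_in = 1/(9.0840*9.7710) = 0.0113
R_1 = 0.0510/(94.8450*9.7710) = 5.5032e-05
R_2 = 0.0660/(48.7180*9.7710) = 0.0001
R_conv_out = 1/(21.1540*9.7710) = 0.0048
R_total = 0.0163 K/W
Q = 85.4340 / 0.0163 = 5241.9684 W

R_total = 0.0163 K/W, Q = 5241.9684 W


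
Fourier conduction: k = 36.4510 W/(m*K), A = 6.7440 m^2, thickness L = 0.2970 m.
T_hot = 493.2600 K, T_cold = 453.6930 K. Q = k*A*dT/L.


dT = 39.5670 K
Q = 36.4510 * 6.7440 * 39.5670 / 0.2970 = 32749.4253 W

32749.4253 W


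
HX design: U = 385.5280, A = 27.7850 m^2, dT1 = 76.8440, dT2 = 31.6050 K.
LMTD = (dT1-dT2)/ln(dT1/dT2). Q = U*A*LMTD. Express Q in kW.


LMTD = 50.9183 K
Q = 385.5280 * 27.7850 * 50.9183 = 545431.7783 W = 545.4318 kW

545.4318 kW


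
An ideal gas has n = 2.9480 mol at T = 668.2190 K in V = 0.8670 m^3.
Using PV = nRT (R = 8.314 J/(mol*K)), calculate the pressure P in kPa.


P = nRT/V = 2.9480 * 8.314 * 668.2190 / 0.8670
= 16377.8285 / 0.8670 = 18890.2290 Pa = 18.8902 kPa

18.8902 kPa


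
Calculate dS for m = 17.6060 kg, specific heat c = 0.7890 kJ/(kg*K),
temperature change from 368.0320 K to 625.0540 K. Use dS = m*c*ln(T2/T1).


T2/T1 = 1.6984
ln(T2/T1) = 0.5297
dS = 17.6060 * 0.7890 * 0.5297 = 7.3577 kJ/K

7.3577 kJ/K


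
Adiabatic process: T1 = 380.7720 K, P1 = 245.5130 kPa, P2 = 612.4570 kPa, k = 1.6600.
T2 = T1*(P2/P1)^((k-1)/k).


(k-1)/k = 0.3976
(P2/P1)^exp = 1.4383
T2 = 380.7720 * 1.4383 = 547.6572 K

547.6572 K


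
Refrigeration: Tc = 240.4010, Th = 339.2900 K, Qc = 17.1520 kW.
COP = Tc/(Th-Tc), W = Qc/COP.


COP = 240.4010 / 98.8890 = 2.4310
W = 17.1520 / 2.4310 = 7.0555 kW

COP = 2.4310, W = 7.0555 kW


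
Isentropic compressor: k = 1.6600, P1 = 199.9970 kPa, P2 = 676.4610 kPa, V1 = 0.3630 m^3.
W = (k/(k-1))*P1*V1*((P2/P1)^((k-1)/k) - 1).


(k-1)/k = 0.3976
(P2/P1)^exp = 1.6234
W = 2.5152 * 199.9970 * 0.3630 * (1.6234 - 1) = 113.8222 kJ

113.8222 kJ


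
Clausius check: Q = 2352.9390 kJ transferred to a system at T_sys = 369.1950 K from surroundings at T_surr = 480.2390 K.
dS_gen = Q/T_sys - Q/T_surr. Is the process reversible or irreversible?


dS_sys = 2352.9390/369.1950 = 6.3732 kJ/K
dS_surr = -2352.9390/480.2390 = -4.8995 kJ/K
dS_gen = 6.3732 - 4.8995 = 1.4736 kJ/K (irreversible)

dS_gen = 1.4736 kJ/K, irreversible


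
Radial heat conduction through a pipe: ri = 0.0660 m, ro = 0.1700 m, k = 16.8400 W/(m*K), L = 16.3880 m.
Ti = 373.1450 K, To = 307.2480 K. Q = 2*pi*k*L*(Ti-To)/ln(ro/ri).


dT = 65.8970 K
ln(ro/ri) = 0.9461
Q = 2*pi*16.8400*16.3880*65.8970 / 0.9461 = 120769.2738 W

120769.2738 W


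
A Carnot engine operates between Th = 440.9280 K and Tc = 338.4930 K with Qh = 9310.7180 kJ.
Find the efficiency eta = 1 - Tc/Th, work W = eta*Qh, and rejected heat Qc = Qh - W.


eta = 1 - 338.4930/440.9280 = 0.2323
W = 0.2323 * 9310.7180 = 2163.0366 kJ
Qc = 9310.7180 - 2163.0366 = 7147.6814 kJ

eta = 23.2317%, W = 2163.0366 kJ, Qc = 7147.6814 kJ


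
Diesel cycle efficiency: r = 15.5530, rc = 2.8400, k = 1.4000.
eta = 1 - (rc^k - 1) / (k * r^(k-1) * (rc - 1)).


r^(k-1) = 2.9973
rc^k = 4.3117
eta = 0.5711 = 57.1081%

57.1081%


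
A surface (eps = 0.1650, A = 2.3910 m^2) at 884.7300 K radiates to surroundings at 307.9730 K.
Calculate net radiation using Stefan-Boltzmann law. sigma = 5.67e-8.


T^4 = 6.1269e+11
Tsurr^4 = 8.9960e+09
Q = 0.1650 * 5.67e-8 * 2.3910 * 6.0370e+11 = 13504.1010 W

13504.1010 W


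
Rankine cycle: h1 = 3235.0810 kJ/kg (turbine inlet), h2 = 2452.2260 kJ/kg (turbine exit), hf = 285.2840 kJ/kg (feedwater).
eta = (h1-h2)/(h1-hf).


W = 782.8550 kJ/kg
Q_in = 2949.7970 kJ/kg
eta = 0.2654 = 26.5393%

eta = 26.5393%


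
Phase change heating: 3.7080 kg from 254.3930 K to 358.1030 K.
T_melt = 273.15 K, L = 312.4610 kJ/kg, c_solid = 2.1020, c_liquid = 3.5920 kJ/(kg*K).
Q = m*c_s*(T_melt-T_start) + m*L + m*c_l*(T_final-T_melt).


Q1 (sensible, solid) = 3.7080 * 2.1020 * 18.7570 = 146.1961 kJ
Q2 (latent) = 3.7080 * 312.4610 = 1158.6054 kJ
Q3 (sensible, liquid) = 3.7080 * 3.5920 * 84.9530 = 1131.5006 kJ
Q_total = 2436.3021 kJ

2436.3021 kJ


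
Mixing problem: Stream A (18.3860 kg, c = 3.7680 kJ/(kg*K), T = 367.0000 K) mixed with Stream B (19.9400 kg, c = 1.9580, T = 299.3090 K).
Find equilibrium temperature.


num = 37110.9680
den = 108.3210
Tf = 342.6019 K

342.6019 K


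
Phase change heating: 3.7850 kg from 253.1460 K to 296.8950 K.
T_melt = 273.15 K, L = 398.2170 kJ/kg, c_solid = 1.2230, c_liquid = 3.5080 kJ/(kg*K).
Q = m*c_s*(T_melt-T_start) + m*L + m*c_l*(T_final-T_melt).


Q1 (sensible, solid) = 3.7850 * 1.2230 * 20.0040 = 92.5996 kJ
Q2 (latent) = 3.7850 * 398.2170 = 1507.2513 kJ
Q3 (sensible, liquid) = 3.7850 * 3.5080 * 23.7450 = 315.2809 kJ
Q_total = 1915.1318 kJ

1915.1318 kJ


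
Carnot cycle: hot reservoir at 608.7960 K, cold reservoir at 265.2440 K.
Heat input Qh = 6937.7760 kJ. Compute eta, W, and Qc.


eta = 1 - 265.2440/608.7960 = 0.5643
W = 0.5643 * 6937.7760 = 3915.0829 kJ
Qc = 6937.7760 - 3915.0829 = 3022.6931 kJ

eta = 56.4314%, W = 3915.0829 kJ, Qc = 3022.6931 kJ


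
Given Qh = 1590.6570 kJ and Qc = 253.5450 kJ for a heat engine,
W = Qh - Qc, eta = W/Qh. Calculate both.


W = 1590.6570 - 253.5450 = 1337.1120 kJ
eta = 1337.1120 / 1590.6570 = 0.8406 = 84.0604%

W = 1337.1120 kJ, eta = 84.0604%


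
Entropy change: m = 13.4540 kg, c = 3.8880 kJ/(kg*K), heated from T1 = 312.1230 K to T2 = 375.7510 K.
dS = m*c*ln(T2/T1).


T2/T1 = 1.2039
ln(T2/T1) = 0.1855
dS = 13.4540 * 3.8880 * 0.1855 = 9.7049 kJ/K

9.7049 kJ/K


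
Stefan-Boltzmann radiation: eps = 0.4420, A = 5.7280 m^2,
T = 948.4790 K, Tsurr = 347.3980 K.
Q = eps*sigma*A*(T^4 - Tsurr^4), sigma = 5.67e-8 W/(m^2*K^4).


T^4 = 8.0930e+11
Tsurr^4 = 1.4565e+10
Q = 0.4420 * 5.67e-8 * 5.7280 * 7.9474e+11 = 114085.9237 W

114085.9237 W


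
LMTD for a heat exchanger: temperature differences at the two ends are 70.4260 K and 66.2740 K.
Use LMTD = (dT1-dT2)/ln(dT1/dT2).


dT1/dT2 = 1.0626
ln(dT1/dT2) = 0.0608
LMTD = 4.1520 / 0.0608 = 68.3290 K

68.3290 K


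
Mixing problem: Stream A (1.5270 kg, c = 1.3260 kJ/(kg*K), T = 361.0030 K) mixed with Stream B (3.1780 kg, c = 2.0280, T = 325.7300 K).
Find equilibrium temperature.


num = 2830.2842
den = 8.4698
Tf = 334.1624 K

334.1624 K


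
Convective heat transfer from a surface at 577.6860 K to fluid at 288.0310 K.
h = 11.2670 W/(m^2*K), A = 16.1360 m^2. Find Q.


dT = 289.6550 K
Q = 11.2670 * 16.1360 * 289.6550 = 52660.5280 W

52660.5280 W


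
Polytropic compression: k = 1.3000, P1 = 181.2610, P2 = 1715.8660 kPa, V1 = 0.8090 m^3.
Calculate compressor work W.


(k-1)/k = 0.2308
(P2/P1)^exp = 1.6799
W = 4.3333 * 181.2610 * 0.8090 * (1.6799 - 1) = 432.0082 kJ

432.0082 kJ


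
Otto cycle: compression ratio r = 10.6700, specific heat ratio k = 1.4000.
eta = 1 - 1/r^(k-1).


r^(k-1) = 2.5779
eta = 1 - 1/2.5779 = 0.6121 = 61.2087%

61.2087%


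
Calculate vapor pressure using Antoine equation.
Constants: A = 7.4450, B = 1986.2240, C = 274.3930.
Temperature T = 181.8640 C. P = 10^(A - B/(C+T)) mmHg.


C+T = 456.2570
B/(C+T) = 4.3533
log10(P) = 7.4450 - 4.3533 = 3.0917
P = 10^3.0917 = 1235.0915 mmHg

1235.0915 mmHg


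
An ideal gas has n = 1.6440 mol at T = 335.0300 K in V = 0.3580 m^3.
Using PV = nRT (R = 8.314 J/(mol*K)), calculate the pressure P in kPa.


P = nRT/V = 1.6440 * 8.314 * 335.0300 / 0.3580
= 4579.2624 / 0.3580 = 12791.2358 Pa = 12.7912 kPa

12.7912 kPa


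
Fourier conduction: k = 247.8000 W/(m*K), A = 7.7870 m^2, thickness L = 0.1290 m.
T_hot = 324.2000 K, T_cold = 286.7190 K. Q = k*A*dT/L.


dT = 37.4810 K
Q = 247.8000 * 7.7870 * 37.4810 / 0.1290 = 560651.4321 W

560651.4321 W


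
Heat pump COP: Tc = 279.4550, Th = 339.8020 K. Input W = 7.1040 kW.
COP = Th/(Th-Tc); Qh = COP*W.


COP = 339.8020 / 60.3470 = 5.6308
Qh = 5.6308 * 7.1040 = 40.0012 kW

COP = 5.6308, Qh = 40.0012 kW


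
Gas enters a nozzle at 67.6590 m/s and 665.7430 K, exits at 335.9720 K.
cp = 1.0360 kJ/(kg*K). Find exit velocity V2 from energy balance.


dT = 329.7710 K
2*cp*1000*dT = 683285.5120
V1^2 = 4577.7403
V2 = sqrt(687863.2523) = 829.3752 m/s

829.3752 m/s


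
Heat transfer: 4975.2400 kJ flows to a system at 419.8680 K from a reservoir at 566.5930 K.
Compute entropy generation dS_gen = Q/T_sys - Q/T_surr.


dS_sys = 4975.2400/419.8680 = 11.8495 kJ/K
dS_surr = -4975.2400/566.5930 = -8.7810 kJ/K
dS_gen = 11.8495 - 8.7810 = 3.0686 kJ/K (irreversible)

dS_gen = 3.0686 kJ/K, irreversible


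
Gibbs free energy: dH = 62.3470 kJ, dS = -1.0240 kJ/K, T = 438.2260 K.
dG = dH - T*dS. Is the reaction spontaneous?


T*dS = 438.2260 * -1.0240 = -448.7434 kJ
dG = 62.3470 + 448.7434 = 511.0904 kJ (non-spontaneous)

dG = 511.0904 kJ, non-spontaneous


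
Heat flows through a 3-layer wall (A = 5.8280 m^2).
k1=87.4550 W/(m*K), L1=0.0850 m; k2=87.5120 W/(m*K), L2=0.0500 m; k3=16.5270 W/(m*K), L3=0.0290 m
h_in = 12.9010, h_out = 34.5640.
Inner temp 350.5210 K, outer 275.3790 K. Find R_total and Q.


R_conv_in = 1/(12.9010*5.8280) = 0.0133
R_1 = 0.0850/(87.4550*5.8280) = 0.0002
R_2 = 0.0500/(87.5120*5.8280) = 9.8035e-05
R_3 = 0.0290/(16.5270*5.8280) = 0.0003
R_conv_out = 1/(34.5640*5.8280) = 0.0050
R_total = 0.0188 K/W
Q = 75.1420 / 0.0188 = 3990.4761 W

R_total = 0.0188 K/W, Q = 3990.4761 W


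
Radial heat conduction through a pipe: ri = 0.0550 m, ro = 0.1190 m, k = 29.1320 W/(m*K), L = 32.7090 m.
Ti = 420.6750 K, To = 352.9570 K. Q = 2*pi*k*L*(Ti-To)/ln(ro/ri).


dT = 67.7180 K
ln(ro/ri) = 0.7718
Q = 2*pi*29.1320*32.7090*67.7180 / 0.7718 = 525317.9479 W

525317.9479 W


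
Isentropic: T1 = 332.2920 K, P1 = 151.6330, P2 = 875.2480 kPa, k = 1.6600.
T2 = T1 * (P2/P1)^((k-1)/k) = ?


(k-1)/k = 0.3976
(P2/P1)^exp = 2.0077
T2 = 332.2920 * 2.0077 = 667.1451 K

667.1451 K


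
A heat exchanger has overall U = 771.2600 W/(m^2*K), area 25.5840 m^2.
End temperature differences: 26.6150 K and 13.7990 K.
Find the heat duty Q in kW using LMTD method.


LMTD = 19.5104 K
Q = 771.2600 * 25.5840 * 19.5104 = 384978.5039 W = 384.9785 kW

384.9785 kW


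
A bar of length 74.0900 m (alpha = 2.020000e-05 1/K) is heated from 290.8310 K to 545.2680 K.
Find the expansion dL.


dT = 254.4370 K
dL = 2.020000e-05 * 74.0900 * 254.4370 = 0.380795 m
L_final = 74.470795 m

dL = 0.380795 m


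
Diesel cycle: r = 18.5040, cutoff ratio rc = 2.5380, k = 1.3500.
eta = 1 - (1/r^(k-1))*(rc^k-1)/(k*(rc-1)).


r^(k-1) = 2.7768
rc^k = 3.5161
eta = 0.5636 = 56.3586%

56.3586%


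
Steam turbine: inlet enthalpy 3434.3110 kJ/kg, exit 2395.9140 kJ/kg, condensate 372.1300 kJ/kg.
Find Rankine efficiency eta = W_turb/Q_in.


W = 1038.3970 kJ/kg
Q_in = 3062.1810 kJ/kg
eta = 0.3391 = 33.9104%

eta = 33.9104%


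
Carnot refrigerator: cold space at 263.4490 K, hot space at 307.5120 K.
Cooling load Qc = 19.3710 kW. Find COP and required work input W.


COP = 263.4490 / 44.0630 = 5.9789
W = 19.3710 / 5.9789 = 3.2399 kW

COP = 5.9789, W = 3.2399 kW


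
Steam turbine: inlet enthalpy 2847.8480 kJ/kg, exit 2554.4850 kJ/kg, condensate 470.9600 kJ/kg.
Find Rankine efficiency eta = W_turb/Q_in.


W = 293.3630 kJ/kg
Q_in = 2376.8880 kJ/kg
eta = 0.1234 = 12.3423%

eta = 12.3423%


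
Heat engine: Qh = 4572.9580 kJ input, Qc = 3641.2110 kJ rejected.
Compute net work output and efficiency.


W = 4572.9580 - 3641.2110 = 931.7470 kJ
eta = 931.7470 / 4572.9580 = 0.2038 = 20.3751%

W = 931.7470 kJ, eta = 20.3751%


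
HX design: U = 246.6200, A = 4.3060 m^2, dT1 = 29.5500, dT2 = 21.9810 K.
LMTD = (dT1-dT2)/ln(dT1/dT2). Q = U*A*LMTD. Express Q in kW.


LMTD = 25.5791 K
Q = 246.6200 * 4.3060 * 25.5791 = 27163.6471 W = 27.1636 kW

27.1636 kW


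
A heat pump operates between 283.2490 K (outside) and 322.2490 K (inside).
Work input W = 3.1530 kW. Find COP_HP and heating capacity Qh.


COP = 322.2490 / 39.0000 = 8.2628
Qh = 8.2628 * 3.1530 = 26.0526 kW

COP = 8.2628, Qh = 26.0526 kW


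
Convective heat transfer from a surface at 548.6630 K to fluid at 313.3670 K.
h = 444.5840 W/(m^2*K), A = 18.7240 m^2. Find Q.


dT = 235.2960 K
Q = 444.5840 * 18.7240 * 235.2960 = 1958695.8614 W

1958695.8614 W


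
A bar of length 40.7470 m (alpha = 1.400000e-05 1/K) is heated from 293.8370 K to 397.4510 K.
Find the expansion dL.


dT = 103.6140 K
dL = 1.400000e-05 * 40.7470 * 103.6140 = 0.059107 m
L_final = 40.806107 m

dL = 0.059107 m


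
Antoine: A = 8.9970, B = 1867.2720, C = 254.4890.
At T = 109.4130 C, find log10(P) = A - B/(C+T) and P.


C+T = 363.9020
B/(C+T) = 5.1312
log10(P) = 8.9970 - 5.1312 = 3.8658
P = 10^3.8658 = 7340.9181 mmHg

7340.9181 mmHg


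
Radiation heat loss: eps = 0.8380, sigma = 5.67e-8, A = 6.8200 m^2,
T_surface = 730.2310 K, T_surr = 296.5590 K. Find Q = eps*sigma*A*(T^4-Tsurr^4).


T^4 = 2.8434e+11
Tsurr^4 = 7.7347e+09
Q = 0.8380 * 5.67e-8 * 6.8200 * 2.7661e+11 = 89634.4821 W

89634.4821 W


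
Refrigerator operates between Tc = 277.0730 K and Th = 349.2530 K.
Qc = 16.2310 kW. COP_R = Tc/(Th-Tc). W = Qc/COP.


COP = 277.0730 / 72.1800 = 3.8386
W = 16.2310 / 3.8386 = 4.2283 kW

COP = 3.8386, W = 4.2283 kW


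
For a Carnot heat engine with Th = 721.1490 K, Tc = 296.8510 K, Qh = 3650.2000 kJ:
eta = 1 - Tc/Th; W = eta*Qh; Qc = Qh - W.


eta = 1 - 296.8510/721.1490 = 0.5884
W = 0.5884 * 3650.2000 = 2147.6457 kJ
Qc = 3650.2000 - 2147.6457 = 1502.5543 kJ

eta = 58.8364%, W = 2147.6457 kJ, Qc = 1502.5543 kJ


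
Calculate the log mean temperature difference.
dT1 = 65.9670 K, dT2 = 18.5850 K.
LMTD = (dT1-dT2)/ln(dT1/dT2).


dT1/dT2 = 3.5495
ln(dT1/dT2) = 1.2668
LMTD = 47.3820 / 1.2668 = 37.4029 K

37.4029 K


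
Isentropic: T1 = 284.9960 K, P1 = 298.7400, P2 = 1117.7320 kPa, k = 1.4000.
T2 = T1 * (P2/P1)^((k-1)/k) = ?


(k-1)/k = 0.2857
(P2/P1)^exp = 1.4579
T2 = 284.9960 * 1.4579 = 415.4949 K

415.4949 K


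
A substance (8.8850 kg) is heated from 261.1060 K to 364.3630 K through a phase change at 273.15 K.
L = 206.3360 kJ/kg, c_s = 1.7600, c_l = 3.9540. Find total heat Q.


Q1 (sensible, solid) = 8.8850 * 1.7600 * 12.0440 = 188.3393 kJ
Q2 (latent) = 8.8850 * 206.3360 = 1833.2954 kJ
Q3 (sensible, liquid) = 8.8850 * 3.9540 * 91.2130 = 3204.4304 kJ
Q_total = 5226.0650 kJ

5226.0650 kJ


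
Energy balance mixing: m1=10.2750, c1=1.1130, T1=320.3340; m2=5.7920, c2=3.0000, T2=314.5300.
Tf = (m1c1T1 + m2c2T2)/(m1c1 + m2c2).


num = 9128.6369
den = 28.8121
Tf = 316.8337 K

316.8337 K


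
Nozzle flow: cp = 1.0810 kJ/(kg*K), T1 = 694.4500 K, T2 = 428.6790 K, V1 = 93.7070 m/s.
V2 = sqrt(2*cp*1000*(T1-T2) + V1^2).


dT = 265.7710 K
2*cp*1000*dT = 574596.9020
V1^2 = 8781.0018
V2 = sqrt(583377.9038) = 763.7918 m/s

763.7918 m/s


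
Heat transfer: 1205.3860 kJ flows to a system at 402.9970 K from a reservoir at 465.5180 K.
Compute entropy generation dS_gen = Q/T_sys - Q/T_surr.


dS_sys = 1205.3860/402.9970 = 2.9911 kJ/K
dS_surr = -1205.3860/465.5180 = -2.5893 kJ/K
dS_gen = 2.9911 - 2.5893 = 0.4017 kJ/K (irreversible)

dS_gen = 0.4017 kJ/K, irreversible


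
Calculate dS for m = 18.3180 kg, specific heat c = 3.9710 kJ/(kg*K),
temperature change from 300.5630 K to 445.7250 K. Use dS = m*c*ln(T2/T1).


T2/T1 = 1.4830
ln(T2/T1) = 0.3940
dS = 18.3180 * 3.9710 * 0.3940 = 28.6631 kJ/K

28.6631 kJ/K


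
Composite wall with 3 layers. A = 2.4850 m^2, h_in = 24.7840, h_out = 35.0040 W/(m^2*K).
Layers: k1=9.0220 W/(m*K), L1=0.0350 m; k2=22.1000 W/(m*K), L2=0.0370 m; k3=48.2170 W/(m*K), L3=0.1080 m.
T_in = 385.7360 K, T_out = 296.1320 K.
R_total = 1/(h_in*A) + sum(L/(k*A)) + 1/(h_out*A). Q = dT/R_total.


R_conv_in = 1/(24.7840*2.4850) = 0.0162
R_1 = 0.0350/(9.0220*2.4850) = 0.0016
R_2 = 0.0370/(22.1000*2.4850) = 0.0007
R_3 = 0.1080/(48.2170*2.4850) = 0.0009
R_conv_out = 1/(35.0040*2.4850) = 0.0115
R_total = 0.0309 K/W
Q = 89.6040 / 0.0309 = 2902.6877 W

R_total = 0.0309 K/W, Q = 2902.6877 W


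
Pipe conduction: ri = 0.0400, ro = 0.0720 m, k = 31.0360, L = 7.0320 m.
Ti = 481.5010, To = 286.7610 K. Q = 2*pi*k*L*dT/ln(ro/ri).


dT = 194.7400 K
ln(ro/ri) = 0.5878
Q = 2*pi*31.0360*7.0320*194.7400 / 0.5878 = 454317.9649 W

454317.9649 W


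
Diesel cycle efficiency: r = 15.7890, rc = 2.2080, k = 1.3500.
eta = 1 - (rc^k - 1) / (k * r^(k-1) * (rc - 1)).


r^(k-1) = 2.6268
rc^k = 2.9134
eta = 0.5533 = 55.3338%

55.3338%


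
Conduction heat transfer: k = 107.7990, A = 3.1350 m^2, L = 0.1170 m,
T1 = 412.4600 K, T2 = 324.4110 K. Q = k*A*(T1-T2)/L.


dT = 88.0490 K
Q = 107.7990 * 3.1350 * 88.0490 / 0.1170 = 254326.0484 W

254326.0484 W


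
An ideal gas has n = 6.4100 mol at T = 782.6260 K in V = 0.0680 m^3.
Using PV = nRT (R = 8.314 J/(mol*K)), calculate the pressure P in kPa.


P = nRT/V = 6.4100 * 8.314 * 782.6260 / 0.0680
= 41708.2839 / 0.0680 = 613357.1167 Pa = 613.3571 kPa

613.3571 kPa


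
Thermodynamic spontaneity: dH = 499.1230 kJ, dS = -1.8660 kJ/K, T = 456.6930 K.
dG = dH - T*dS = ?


T*dS = 456.6930 * -1.8660 = -852.1891 kJ
dG = 499.1230 + 852.1891 = 1351.3121 kJ (non-spontaneous)

dG = 1351.3121 kJ, non-spontaneous


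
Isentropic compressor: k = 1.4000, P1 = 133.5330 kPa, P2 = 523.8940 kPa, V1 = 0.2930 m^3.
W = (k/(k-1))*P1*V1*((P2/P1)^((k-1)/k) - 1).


(k-1)/k = 0.2857
(P2/P1)^exp = 1.4778
W = 3.5000 * 133.5330 * 0.2930 * (1.4778 - 1) = 65.4290 kJ

65.4290 kJ


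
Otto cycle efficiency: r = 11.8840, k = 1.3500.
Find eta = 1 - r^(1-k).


r^(k-1) = 2.3781
eta = 1 - 1/2.3781 = 0.5795 = 57.9503%

57.9503%


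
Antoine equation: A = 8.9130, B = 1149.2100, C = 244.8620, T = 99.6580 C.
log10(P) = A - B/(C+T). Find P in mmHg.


C+T = 344.5200
B/(C+T) = 3.3357
log10(P) = 8.9130 - 3.3357 = 5.5773
P = 10^5.5773 = 377846.6442 mmHg

377846.6442 mmHg


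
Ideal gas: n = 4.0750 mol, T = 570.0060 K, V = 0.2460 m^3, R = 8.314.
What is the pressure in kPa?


P = nRT/V = 4.0750 * 8.314 * 570.0060 / 0.2460
= 19311.5468 / 0.2460 = 78502.2227 Pa = 78.5022 kPa

78.5022 kPa


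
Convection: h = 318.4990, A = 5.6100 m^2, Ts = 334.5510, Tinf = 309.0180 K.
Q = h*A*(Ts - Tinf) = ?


dT = 25.5330 K
Q = 318.4990 * 5.6100 * 25.5330 = 45621.8382 W

45621.8382 W


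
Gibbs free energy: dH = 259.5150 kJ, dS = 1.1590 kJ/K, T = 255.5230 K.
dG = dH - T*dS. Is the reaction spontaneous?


T*dS = 255.5230 * 1.1590 = 296.1512 kJ
dG = 259.5150 - 296.1512 = -36.6362 kJ (spontaneous)

dG = -36.6362 kJ, spontaneous


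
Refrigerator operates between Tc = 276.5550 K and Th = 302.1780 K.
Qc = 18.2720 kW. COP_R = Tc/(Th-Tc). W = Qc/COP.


COP = 276.5550 / 25.6230 = 10.7932
W = 18.2720 / 10.7932 = 1.6929 kW

COP = 10.7932, W = 1.6929 kW


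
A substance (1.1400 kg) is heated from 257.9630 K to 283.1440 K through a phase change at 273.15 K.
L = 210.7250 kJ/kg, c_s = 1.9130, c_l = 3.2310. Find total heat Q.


Q1 (sensible, solid) = 1.1400 * 1.9130 * 15.1870 = 33.1201 kJ
Q2 (latent) = 1.1400 * 210.7250 = 240.2265 kJ
Q3 (sensible, liquid) = 1.1400 * 3.2310 * 9.9940 = 36.8113 kJ
Q_total = 310.1579 kJ

310.1579 kJ


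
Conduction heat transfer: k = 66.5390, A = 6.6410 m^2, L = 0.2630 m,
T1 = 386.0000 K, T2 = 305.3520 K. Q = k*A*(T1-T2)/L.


dT = 80.6480 K
Q = 66.5390 * 6.6410 * 80.6480 / 0.2630 = 135502.5921 W

135502.5921 W
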